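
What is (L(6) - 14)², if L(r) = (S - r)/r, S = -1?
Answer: 8281/36 ≈ 230.03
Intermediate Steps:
L(r) = (-1 - r)/r
(L(6) - 14)² = ((-1 - 1*6)/6 - 14)² = ((-1 - 6)/6 - 14)² = ((⅙)*(-7) - 14)² = (-7/6 - 14)² = (-91/6)² = 8281/36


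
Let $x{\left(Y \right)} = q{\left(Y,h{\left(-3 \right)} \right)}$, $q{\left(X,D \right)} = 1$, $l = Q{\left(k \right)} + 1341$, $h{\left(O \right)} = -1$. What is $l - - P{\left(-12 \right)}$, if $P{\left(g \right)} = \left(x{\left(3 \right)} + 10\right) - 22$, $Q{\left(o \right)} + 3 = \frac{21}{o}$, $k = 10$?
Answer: $\frac{13291}{10} \approx 1329.1$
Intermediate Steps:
$Q{\left(o \right)} = -3 + \frac{21}{o}$
$l = \frac{13401}{10}$ ($l = \left(-3 + \frac{21}{10}\right) + 1341 = - \frac{9}{10} + 1341 = \frac{13401}{10} \approx 1340.1$)
$x{\left(Y \right)} = 1$
$P{\left(g \right)} = -11$ ($P{\left(g \right)} = \left(1 + 10\right) - 22 = 11 - 22 = -11$)
$l - - P{\left(-12 \right)} = \frac{13401}{10} - \left(-1\right) \left(-11\right) = \frac{13401}{10} - 11 = \frac{13291}{10}$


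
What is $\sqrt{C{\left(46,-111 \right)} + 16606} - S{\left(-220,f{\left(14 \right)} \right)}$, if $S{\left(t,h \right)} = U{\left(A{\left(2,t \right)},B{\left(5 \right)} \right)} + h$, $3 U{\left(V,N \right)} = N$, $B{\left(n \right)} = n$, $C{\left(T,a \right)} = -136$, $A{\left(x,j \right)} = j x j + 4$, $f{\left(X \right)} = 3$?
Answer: $- \frac{14}{3} + 3 \sqrt{1830} \approx 123.67$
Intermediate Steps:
$A{\left(x,j \right)} = 4 + x j^{2}$ ($A{\left(x,j \right)} = x j^{2} + 4 = 4 + x j^{2}$)
$U{\left(V,N \right)} = \frac{N}{3}$
$S{\left(t,h \right)} = \frac{5}{3} + h$ ($S{\left(t,h \right)} = \frac{1}{3} \cdot 5 + h = \frac{5}{3} + h$)
$\sqrt{C{\left(46,-111 \right)} + 16606} - S{\left(-220,f{\left(14 \right)} \right)} = \sqrt{-136 + 16606} - \left(\frac{5}{3} + 3\right) = \sqrt{16470} - \frac{14}{3} = 3 \sqrt{1830} - \frac{14}{3} = - \frac{14}{3} + 3 \sqrt{1830}$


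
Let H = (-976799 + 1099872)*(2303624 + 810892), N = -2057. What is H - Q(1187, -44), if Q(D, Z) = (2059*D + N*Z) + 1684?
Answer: 383310291443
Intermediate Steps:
Q(D, Z) = 1684 - 2057*Z + 2059*D (Q(D, Z) = (2059*D - 2057*Z) + 1684 = (-2057*Z + 2059*D) + 1684 = 1684 - 2057*Z + 2059*D)
H = 383312827668 (H = 123073*3114516 = 383312827668)
H - Q(1187, -44) = 383312827668 - (1684 - 2057*(-44) + 2059*1187) = 383312827668 - (1684 + 90508 + 2444033) = 383312827668 - 1*2536225 = 383312827668 - 2536225 = 383310291443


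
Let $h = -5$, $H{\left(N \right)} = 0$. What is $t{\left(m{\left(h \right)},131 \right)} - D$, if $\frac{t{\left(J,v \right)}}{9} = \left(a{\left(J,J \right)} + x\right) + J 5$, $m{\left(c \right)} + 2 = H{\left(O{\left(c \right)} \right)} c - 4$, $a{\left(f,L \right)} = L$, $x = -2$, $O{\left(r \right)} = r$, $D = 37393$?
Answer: $-37735$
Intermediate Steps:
$m{\left(c \right)} = -6$ ($m{\left(c \right)} = -2 - \left(4 + 0 c\right) = -2 + \left(0 - 4\right) = -2 - 4 = -6$)
$t{\left(J,v \right)} = -18 + 54 J$ ($t{\left(J,v \right)} = 9 \left(\left(J - 2\right) + J 5\right) = 9 \left(\left(-2 + J\right) + 5 J\right) = 9 \left(-2 + 6 J\right) = -18 + 54 J$)
$t{\left(m{\left(h \right)},131 \right)} - D = \left(-18 + 54 \left(-6\right)\right) - 37393 = \left(-18 - 324\right) - 37393 = -342 - 37393 = -37735$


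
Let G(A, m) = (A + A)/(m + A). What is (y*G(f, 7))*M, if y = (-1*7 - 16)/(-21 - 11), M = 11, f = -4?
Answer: -253/12 ≈ -21.083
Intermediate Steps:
y = 23/32 (y = (-7 - 16)/(-32) = -23*(-1/32) = 23/32 ≈ 0.71875)
G(A, m) = 2*A/(A + m) (G(A, m) = (2*A)/(A + m) = 2*A/(A + m))
(y*G(f, 7))*M = (23*(2*(-4)/(-4 + 7))/32)*11 = (23*(2*(-4)/3)/32)*11 = (23*(2*(-4)*(1/3))/32)*11 = ((23/32)*(-8/3))*11 = -23/12*11 = -253/12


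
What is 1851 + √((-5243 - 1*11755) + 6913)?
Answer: 1851 + I*√10085 ≈ 1851.0 + 100.42*I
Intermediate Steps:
1851 + √((-5243 - 1*11755) + 6913) = 1851 + √((-5243 - 11755) + 6913) = 1851 + √(-16998 + 6913) = 1851 + √(-10085) = 1851 + I*√10085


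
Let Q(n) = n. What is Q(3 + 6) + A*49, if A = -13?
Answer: -628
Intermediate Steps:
Q(3 + 6) + A*49 = (3 + 6) - 13*49 = 9 - 637 = -628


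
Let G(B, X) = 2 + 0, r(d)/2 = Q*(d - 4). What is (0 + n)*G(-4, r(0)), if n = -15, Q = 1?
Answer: -30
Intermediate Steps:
r(d) = -8 + 2*d (r(d) = 2*(1*(d - 4)) = 2*(1*(-4 + d)) = 2*(-4 + d) = -8 + 2*d)
G(B, X) = 2
(0 + n)*G(-4, r(0)) = (0 - 15)*2 = -15*2 = -30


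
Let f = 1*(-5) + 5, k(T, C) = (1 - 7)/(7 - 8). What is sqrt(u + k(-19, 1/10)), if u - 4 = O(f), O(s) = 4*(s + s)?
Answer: sqrt(10) ≈ 3.1623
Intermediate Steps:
k(T, C) = 6 (k(T, C) = -6/(-1) = -6*(-1) = 6)
f = 0 (f = -5 + 5 = 0)
O(s) = 8*s (O(s) = 4*(2*s) = 8*s)
u = 4 (u = 4 + 8*0 = 4 + 0 = 4)
sqrt(u + k(-19, 1/10)) = sqrt(4 + 6) = sqrt(10)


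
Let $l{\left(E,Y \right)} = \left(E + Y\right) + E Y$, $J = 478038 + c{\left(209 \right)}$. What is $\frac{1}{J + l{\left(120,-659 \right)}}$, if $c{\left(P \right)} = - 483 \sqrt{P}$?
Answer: $\frac{8131}{3238549840} + \frac{69 \sqrt{209}}{22669848880} \approx 2.5547 \cdot 10^{-6}$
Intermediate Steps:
$J = 478038 - 483 \sqrt{209} \approx 4.7106 \cdot 10^{5}$
$l{\left(E,Y \right)} = E + Y + E Y$
$\frac{1}{J + l{\left(120,-659 \right)}} = \frac{1}{\left(478038 - 483 \sqrt{209}\right) + \left(120 - 659 + 120 \left(-659\right)\right)} = \frac{1}{\left(478038 - 483 \sqrt{209}\right) - 79619} = \frac{1}{398419 - 483 \sqrt{209}}$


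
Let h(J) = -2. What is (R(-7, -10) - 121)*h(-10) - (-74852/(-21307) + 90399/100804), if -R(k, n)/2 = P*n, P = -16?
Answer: 171355934345/195257348 ≈ 877.59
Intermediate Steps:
R(k, n) = 32*n (R(k, n) = -(-32)*n = 32*n)
(R(-7, -10) - 121)*h(-10) - (-74852/(-21307) + 90399/100804) = (32*(-10) - 121)*(-2) - (-74852/(-21307) + 90399/100804) = (-320 - 121)*(-2) - (-74852*(-1/21307) + 90399*(1/100804)) = -441*(-2) - (74852/21307 + 90399/100804) = 882 - 1*861046591/195257348 = 882 - 861046591/195257348 = 171355934345/195257348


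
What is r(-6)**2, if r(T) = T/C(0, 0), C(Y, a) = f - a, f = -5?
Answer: 36/25 ≈ 1.4400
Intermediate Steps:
C(Y, a) = -5 - a
r(T) = -T/5 (r(T) = T/(-5 - 1*0) = T/(-5 + 0) = T/(-5) = T*(-1/5) = -T/5)
r(-6)**2 = (-1/5*(-6))**2 = (6/5)**2 = 36/25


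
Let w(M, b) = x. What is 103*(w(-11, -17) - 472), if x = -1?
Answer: -48719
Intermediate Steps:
w(M, b) = -1
103*(w(-11, -17) - 472) = 103*(-1 - 472) = 103*(-473) = -48719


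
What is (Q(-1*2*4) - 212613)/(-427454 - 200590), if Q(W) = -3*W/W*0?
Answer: 70871/209348 ≈ 0.33853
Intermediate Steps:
Q(W) = 0 (Q(W) = -3*1*0 = -3*0 = 0)
(Q(-1*2*4) - 212613)/(-427454 - 200590) = (0 - 212613)/(-427454 - 200590) = -212613/(-628044) = -212613*(-1/628044) = 70871/209348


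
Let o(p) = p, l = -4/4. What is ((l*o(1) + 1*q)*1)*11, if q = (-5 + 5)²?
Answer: -11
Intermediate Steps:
l = -1 (l = -4*¼ = -1)
q = 0 (q = 0² = 0)
((l*o(1) + 1*q)*1)*11 = ((-1*1 + 1*0)*1)*11 = ((-1 + 0)*1)*11 = -1*1*11 = -1*11 = -11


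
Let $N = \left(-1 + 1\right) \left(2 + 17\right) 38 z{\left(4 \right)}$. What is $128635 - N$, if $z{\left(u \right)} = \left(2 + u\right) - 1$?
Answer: $128635$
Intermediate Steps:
$z{\left(u \right)} = 1 + u$
$N = 0$ ($N = \left(-1 + 1\right) \left(2 + 17\right) 38 \left(1 + 4\right) = 0 \cdot 19 \cdot 38 \cdot 5 = 0 \cdot 38 \cdot 5 = 0 \cdot 5 = 0$)
$128635 - N = 128635 - 0 = 128635 + 0 = 128635$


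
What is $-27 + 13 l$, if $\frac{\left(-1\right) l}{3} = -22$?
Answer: $831$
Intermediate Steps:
$l = 66$ ($l = \left(-3\right) \left(-22\right) = 66$)
$-27 + 13 l = -27 + 13 \cdot 66 = -27 + 858 = 831$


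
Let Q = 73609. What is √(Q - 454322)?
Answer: I*√380713 ≈ 617.02*I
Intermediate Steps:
√(Q - 454322) = √(73609 - 454322) = √(-380713) = I*√380713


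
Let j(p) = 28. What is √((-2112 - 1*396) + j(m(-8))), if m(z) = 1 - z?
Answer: 4*I*√155 ≈ 49.8*I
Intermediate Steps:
√((-2112 - 1*396) + j(m(-8))) = √((-2112 - 1*396) + 28) = √((-2112 - 396) + 28) = √(-2508 + 28) = √(-2480) = 4*I*√155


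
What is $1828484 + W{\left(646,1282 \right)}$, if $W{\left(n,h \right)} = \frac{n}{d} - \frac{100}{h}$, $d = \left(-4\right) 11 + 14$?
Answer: $\frac{17580665867}{9615} \approx 1.8285 \cdot 10^{6}$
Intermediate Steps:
$d = -30$ ($d = -44 + 14 = -30$)
$W{\left(n,h \right)} = - \frac{100}{h} - \frac{n}{30}$ ($W{\left(n,h \right)} = \frac{n}{-30} - \frac{100}{h} = n \left(- \frac{1}{30}\right) - \frac{100}{h} = - \frac{n}{30} - \frac{100}{h} = - \frac{100}{h} - \frac{n}{30}$)
$1828484 + W{\left(646,1282 \right)} = 1828484 - \left(\frac{323}{15} + \frac{100}{1282}\right) = 1828484 - \frac{207793}{9615} = \frac{17580665867}{9615}$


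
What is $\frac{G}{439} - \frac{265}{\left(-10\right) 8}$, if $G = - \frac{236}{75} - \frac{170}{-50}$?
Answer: $\frac{1745329}{526800} \approx 3.3131$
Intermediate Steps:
$G = \frac{19}{75}$ ($G = \left(-236\right) \frac{1}{75} - - \frac{17}{5} = - \frac{236}{75} + \frac{17}{5} = \frac{19}{75} \approx 0.25333$)
$\frac{G}{439} - \frac{265}{\left(-10\right) 8} = \frac{19}{75 \cdot 439} - \frac{265}{\left(-10\right) 8} = \frac{19}{75} \cdot \frac{1}{439} - \frac{265}{-80} = \frac{19}{32925} - - \frac{53}{16} = \frac{19}{32925} + \frac{53}{16} = \frac{1745329}{526800}$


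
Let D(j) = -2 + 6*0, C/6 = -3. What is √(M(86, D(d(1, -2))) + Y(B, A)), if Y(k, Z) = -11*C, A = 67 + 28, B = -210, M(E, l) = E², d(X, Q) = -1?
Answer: √7594 ≈ 87.144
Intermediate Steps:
C = -18 (C = 6*(-3) = -18)
D(j) = -2 (D(j) = -2 + 0 = -2)
A = 95
Y(k, Z) = 198 (Y(k, Z) = -11*(-18) = 198)
√(M(86, D(d(1, -2))) + Y(B, A)) = √(86² + 198) = √(7396 + 198) = √7594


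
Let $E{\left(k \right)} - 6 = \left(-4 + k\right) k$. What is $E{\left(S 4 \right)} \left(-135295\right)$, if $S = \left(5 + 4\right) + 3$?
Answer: $-286554810$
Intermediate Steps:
$S = 12$ ($S = 9 + 3 = 12$)
$E{\left(k \right)} = 6 + k \left(-4 + k\right)$ ($E{\left(k \right)} = 6 + \left(-4 + k\right) k = 6 + k \left(-4 + k\right)$)
$E{\left(S 4 \right)} \left(-135295\right) = \left(6 + \left(12 \cdot 4\right)^{2} - 4 \cdot 12 \cdot 4\right) \left(-135295\right) = \left(6 + 48^{2} - 192\right) \left(-135295\right) = \left(6 + 2304 - 192\right) \left(-135295\right) = 2118 \left(-135295\right) = -286554810$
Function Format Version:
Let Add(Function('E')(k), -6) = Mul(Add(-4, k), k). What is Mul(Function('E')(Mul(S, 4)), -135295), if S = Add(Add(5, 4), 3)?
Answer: -286554810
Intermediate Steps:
S = 12 (S = Add(9, 3) = 12)
Function('E')(k) = Add(6, Mul(k, Add(-4, k))) (Function('E')(k) = Add(6, Mul(Add(-4, k), k)) = Add(6, Mul(k, Add(-4, k))))
Mul(Function('E')(Mul(S, 4)), -135295) = Mul(Add(6, Pow(Mul(12, 4), 2), Mul(-4, Mul(12, 4))), -135295) = Mul(Add(6, Pow(48, 2), Mul(-4, 48)), -135295) = Mul(Add(6, 2304, -192), -135295) = Mul(2118, -135295) = -286554810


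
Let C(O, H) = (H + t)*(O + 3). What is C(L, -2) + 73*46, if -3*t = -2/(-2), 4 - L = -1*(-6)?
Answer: 10067/3 ≈ 3355.7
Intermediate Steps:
L = -2 (L = 4 - (-1)*(-6) = 4 - 1*6 = 4 - 6 = -2)
t = -⅓ (t = -(-2)/(3*(-2)) = -(-2)*(-1)/(3*2) = -⅓*1 = -⅓ ≈ -0.33333)
C(O, H) = (3 + O)*(-⅓ + H) (C(O, H) = (H - ⅓)*(O + 3) = (-⅓ + H)*(3 + O) = (3 + O)*(-⅓ + H))
C(L, -2) + 73*46 = (-1 + 3*(-2) - ⅓*(-2) - 2*(-2)) + 73*46 = (-1 - 6 + ⅔ + 4) + 3358 = -7/3 + 3358 = 10067/3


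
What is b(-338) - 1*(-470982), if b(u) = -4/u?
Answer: 79595960/169 ≈ 4.7098e+5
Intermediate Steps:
b(-338) - 1*(-470982) = -4/(-338) - 1*(-470982) = -4*(-1/338) + 470982 = 2/169 + 470982 = 79595960/169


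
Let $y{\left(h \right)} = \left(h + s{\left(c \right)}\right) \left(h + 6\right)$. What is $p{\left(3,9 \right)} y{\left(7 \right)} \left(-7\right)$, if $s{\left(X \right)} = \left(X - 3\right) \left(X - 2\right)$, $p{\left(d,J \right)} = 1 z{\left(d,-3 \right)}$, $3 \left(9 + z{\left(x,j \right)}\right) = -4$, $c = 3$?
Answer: $\frac{19747}{3} \approx 6582.3$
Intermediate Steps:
$z{\left(x,j \right)} = - \frac{31}{3}$ ($z{\left(x,j \right)} = -9 + \frac{1}{3} \left(-4\right) = -9 - \frac{4}{3} = - \frac{31}{3}$)
$p{\left(d,J \right)} = - \frac{31}{3}$ ($p{\left(d,J \right)} = 1 \left(- \frac{31}{3}\right) = - \frac{31}{3}$)
$s{\left(X \right)} = \left(-3 + X\right) \left(-2 + X\right)$
$y{\left(h \right)} = h \left(6 + h\right)$ ($y{\left(h \right)} = \left(h + \left(6 + 3^{2} - 15\right)\right) \left(h + 6\right) = \left(h + \left(6 + 9 - 15\right)\right) \left(6 + h\right) = \left(h + 0\right) \left(6 + h\right) = h \left(6 + h\right)$)
$p{\left(3,9 \right)} y{\left(7 \right)} \left(-7\right) = - \frac{31 \cdot 7 \left(6 + 7\right)}{3} \left(-7\right) = - \frac{31 \cdot 7 \cdot 13}{3} \left(-7\right) = \left(- \frac{31}{3}\right) 91 \left(-7\right) = \left(- \frac{2821}{3}\right) \left(-7\right) = \frac{19747}{3}$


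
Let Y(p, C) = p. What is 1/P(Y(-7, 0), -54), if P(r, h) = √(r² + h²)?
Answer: √2965/2965 ≈ 0.018365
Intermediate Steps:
P(r, h) = √(h² + r²)
1/P(Y(-7, 0), -54) = 1/(√((-54)² + (-7)²)) = 1/(√(2916 + 49)) = 1/(√2965) = √2965/2965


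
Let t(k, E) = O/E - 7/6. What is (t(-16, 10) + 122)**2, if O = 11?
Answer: 3345241/225 ≈ 14868.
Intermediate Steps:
t(k, E) = -7/6 + 11/E (t(k, E) = 11/E - 7/6 = -7/6 + 11/E)
(t(-16, 10) + 122)**2 = ((-7/6 + 11/10) + 122)**2 = (-1/15 + 122)**2 = (1829/15)**2 = 3345241/225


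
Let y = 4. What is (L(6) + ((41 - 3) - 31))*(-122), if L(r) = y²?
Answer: -2806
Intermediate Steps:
L(r) = 16 (L(r) = 4² = 16)
(L(6) + ((41 - 3) - 31))*(-122) = (16 + ((41 - 3) - 31))*(-122) = (16 + (38 - 31))*(-122) = (16 + 7)*(-122) = 23*(-122) = -2806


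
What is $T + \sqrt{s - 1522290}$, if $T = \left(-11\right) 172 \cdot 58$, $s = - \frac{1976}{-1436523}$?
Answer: $-109736 + \frac{i \sqrt{3141395098220131962}}{1436523} \approx -1.0974 \cdot 10^{5} + 1233.8 i$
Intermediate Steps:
$s = \frac{1976}{1436523}$ ($s = \left(-1976\right) \left(- \frac{1}{1436523}\right) = \frac{1976}{1436523} \approx 0.0013755$)
$T = -109736$ ($T = \left(-1892\right) 58 = -109736$)
$T + \sqrt{s - 1522290} = -109736 + \sqrt{\frac{1976}{1436523} - 1522290} = -109736 + \sqrt{- \frac{2186804595694}{1436523}} = -109736 + \frac{i \sqrt{3141395098220131962}}{1436523}$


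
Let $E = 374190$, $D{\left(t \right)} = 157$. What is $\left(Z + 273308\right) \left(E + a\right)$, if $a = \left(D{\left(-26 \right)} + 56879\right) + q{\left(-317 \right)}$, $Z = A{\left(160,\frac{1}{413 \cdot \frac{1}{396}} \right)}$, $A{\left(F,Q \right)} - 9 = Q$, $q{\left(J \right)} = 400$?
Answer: $\frac{48722079705442}{413} \approx 1.1797 \cdot 10^{11}$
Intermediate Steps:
$A{\left(F,Q \right)} = 9 + Q$
$Z = \frac{4113}{413}$ ($Z = 9 + \frac{1}{413 \cdot \frac{1}{396}} = 9 + \frac{1}{\frac{413}{396}} = 9 + \frac{396}{413} = \frac{4113}{413} \approx 9.9588$)
$a = 57436$ ($a = \left(157 + 56879\right) + 400 = 57036 + 400 = 57436$)
$\left(Z + 273308\right) \left(E + a\right) = \left(\frac{4113}{413} + 273308\right) \left(374190 + 57436\right) = \frac{112880317}{413} \cdot 431626 = \frac{48722079705442}{413}$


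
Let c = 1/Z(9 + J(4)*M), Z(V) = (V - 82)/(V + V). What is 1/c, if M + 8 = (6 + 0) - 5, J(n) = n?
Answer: 101/38 ≈ 2.6579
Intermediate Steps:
M = -7 (M = -8 + ((6 + 0) - 5) = -8 + (6 - 5) = -8 + 1 = -7)
Z(V) = (-82 + V)/(2*V) (Z(V) = (-82 + V)/((2*V)) = (-82 + V)*(1/(2*V)) = (-82 + V)/(2*V))
c = 38/101 (c = 1/((-82 + (9 + 4*(-7)))/(2*(9 + 4*(-7)))) = 1/((-82 + (9 - 28))/(2*(9 - 28))) = 1/((1/2)*(-82 - 19)/(-19)) = 1/((1/2)*(-1/19)*(-101)) = 1/(101/38) = 38/101 ≈ 0.37624)
1/c = 1/(38/101) = 101/38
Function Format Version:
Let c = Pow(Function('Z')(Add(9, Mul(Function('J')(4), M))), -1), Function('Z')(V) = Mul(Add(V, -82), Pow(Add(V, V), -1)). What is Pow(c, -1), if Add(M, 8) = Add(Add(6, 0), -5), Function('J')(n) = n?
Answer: Rational(101, 38) ≈ 2.6579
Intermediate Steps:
M = -7 (M = Add(-8, Add(Add(6, 0), -5)) = Add(-8, Add(6, -5)) = Add(-8, 1) = -7)
Function('Z')(V) = Mul(Rational(1, 2), Pow(V, -1), Add(-82, V)) (Function('Z')(V) = Mul(Add(-82, V), Pow(Mul(2, V), -1)) = Mul(Add(-82, V), Mul(Rational(1, 2), Pow(V, -1))) = Mul(Rational(1, 2), Pow(V, -1), Add(-82, V)))
c = Rational(38, 101) (c = Pow(Mul(Rational(1, 2), Pow(Add(9, Mul(4, -7)), -1), Add(-82, Add(9, Mul(4, -7)))), -1) = Pow(Mul(Rational(1, 2), Pow(Add(9, -28), -1), Add(-82, Add(9, -28))), -1) = Pow(Mul(Rational(1, 2), Pow(-19, -1), Add(-82, -19)), -1) = Pow(Mul(Rational(1, 2), Rational(-1, 19), -101), -1) = Pow(Rational(101, 38), -1) = Rational(38, 101) ≈ 0.37624)
Pow(c, -1) = Pow(Rational(38, 101), -1) = Rational(101, 38)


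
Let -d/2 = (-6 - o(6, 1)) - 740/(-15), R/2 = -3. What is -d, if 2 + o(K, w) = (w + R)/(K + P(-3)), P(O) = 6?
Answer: 183/2 ≈ 91.500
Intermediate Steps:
R = -6 (R = 2*(-3) = -6)
o(K, w) = -2 + (-6 + w)/(6 + K) (o(K, w) = -2 + (w - 6)/(K + 6) = -2 + (-6 + w)/(6 + K))
d = -183/2 (d = -2*((-6 - (-18 + 1 - 2*6)/(6 + 6)) - 740/(-15)) = -2*((-6 - (-18 + 1 - 12)/12) - 740*(-1)/15) = -2*((-6 - (-29)/12) - 20*(-37/15)) = -2*((-6 - 1*(-29/12)) + 148/3) = -2*((-6 + 29/12) + 148/3) = -2*(-43/12 + 148/3) = -2*183/4 = -183/2 ≈ -91.500)
-d = -1*(-183/2) = 183/2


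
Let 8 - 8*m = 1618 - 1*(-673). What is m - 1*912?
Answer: -9579/8 ≈ -1197.4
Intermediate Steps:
m = -2283/8 (m = 1 - (1618 - 1*(-673))/8 = 1 - (1618 + 673)/8 = 1 - ⅛*2291 = 1 - 2291/8 = -2283/8 ≈ -285.38)
m - 1*912 = -2283/8 - 1*912 = -2283/8 - 912 = -9579/8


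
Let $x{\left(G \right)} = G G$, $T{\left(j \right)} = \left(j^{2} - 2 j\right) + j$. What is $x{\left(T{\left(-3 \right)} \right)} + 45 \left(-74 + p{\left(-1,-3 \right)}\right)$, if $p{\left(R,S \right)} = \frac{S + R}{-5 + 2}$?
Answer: $-3126$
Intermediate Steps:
$p{\left(R,S \right)} = - \frac{R}{3} - \frac{S}{3}$ ($p{\left(R,S \right)} = \frac{R + S}{-3} = \left(R + S\right) \left(- \frac{1}{3}\right) = - \frac{R}{3} - \frac{S}{3}$)
$T{\left(j \right)} = j^{2} - j$
$x{\left(G \right)} = G^{2}$
$x{\left(T{\left(-3 \right)} \right)} + 45 \left(-74 + p{\left(-1,-3 \right)}\right) = \left(- 3 \left(-1 - 3\right)\right)^{2} + 45 \left(-74 - - \frac{4}{3}\right) = \left(\left(-3\right) \left(-4\right)\right)^{2} + 45 \left(-74 + \left(\frac{1}{3} + 1\right)\right) = 12^{2} + 45 \left(-74 + \frac{4}{3}\right) = 144 + 45 \left(- \frac{218}{3}\right) = 144 - 3270 = -3126$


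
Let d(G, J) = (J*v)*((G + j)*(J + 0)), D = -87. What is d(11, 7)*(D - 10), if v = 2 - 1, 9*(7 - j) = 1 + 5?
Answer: -247156/3 ≈ -82385.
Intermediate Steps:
j = 19/3 (j = 7 - (1 + 5)/9 = 7 - 1/9*6 = 7 - 2/3 = 19/3 ≈ 6.3333)
v = 1
d(G, J) = J**2*(19/3 + G) (d(G, J) = (J*1)*((G + 19/3)*(J + 0)) = J*((19/3 + G)*J) = J*(J*(19/3 + G)) = J**2*(19/3 + G))
d(11, 7)*(D - 10) = (7**2*(19/3 + 11))*(-87 - 10) = (49*(52/3))*(-97) = (2548/3)*(-97) = -247156/3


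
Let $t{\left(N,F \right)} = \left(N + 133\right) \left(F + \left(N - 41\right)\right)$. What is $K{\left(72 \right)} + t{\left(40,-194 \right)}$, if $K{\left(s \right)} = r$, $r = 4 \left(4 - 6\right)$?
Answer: $-33743$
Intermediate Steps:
$r = -8$ ($r = 4 \left(-2\right) = -8$)
$K{\left(s \right)} = -8$
$t{\left(N,F \right)} = \left(133 + N\right) \left(-41 + F + N\right)$ ($t{\left(N,F \right)} = \left(133 + N\right) \left(F + \left(N - 41\right)\right) = \left(133 + N\right) \left(F + \left(-41 + N\right)\right) = \left(133 + N\right) \left(-41 + F + N\right)$)
$K{\left(72 \right)} + t{\left(40,-194 \right)} = -8 + \left(-5453 + 40^{2} + 92 \cdot 40 + 133 \left(-194\right) - 7760\right) = -8 - 33735 = -33743$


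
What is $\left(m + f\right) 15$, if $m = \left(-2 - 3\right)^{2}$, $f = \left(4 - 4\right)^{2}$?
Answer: $375$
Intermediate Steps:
$f = 0$ ($f = \left(4 - 4\right)^{2} = 0^{2} = 0$)
$m = 25$ ($m = \left(-5\right)^{2} = 25$)
$\left(m + f\right) 15 = \left(25 + 0\right) 15 = 25 \cdot 15 = 375$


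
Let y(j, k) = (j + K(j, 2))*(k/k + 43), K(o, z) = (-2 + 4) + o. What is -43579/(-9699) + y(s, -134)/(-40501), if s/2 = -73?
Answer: 1888752319/392819199 ≈ 4.8082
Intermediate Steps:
s = -146 (s = 2*(-73) = -146)
K(o, z) = 2 + o
y(j, k) = 88 + 88*j (y(j, k) = (j + (2 + j))*(k/k + 43) = (2 + 2*j)*(1 + 43) = (2 + 2*j)*44 = 88 + 88*j)
-43579/(-9699) + y(s, -134)/(-40501) = -43579/(-9699) + (88 + 88*(-146))/(-40501) = -43579*(-1/9699) + (88 - 12848)*(-1/40501) = 43579/9699 - 12760*(-1/40501) = 43579/9699 + 12760/40501 = 1888752319/392819199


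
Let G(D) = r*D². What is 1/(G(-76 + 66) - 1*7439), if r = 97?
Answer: 1/2261 ≈ 0.00044228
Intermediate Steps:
G(D) = 97*D²
1/(G(-76 + 66) - 1*7439) = 1/(97*(-76 + 66)² - 1*7439) = 1/(97*(-10)² - 7439) = 1/(97*100 - 7439) = 1/(9700 - 7439) = 1/2261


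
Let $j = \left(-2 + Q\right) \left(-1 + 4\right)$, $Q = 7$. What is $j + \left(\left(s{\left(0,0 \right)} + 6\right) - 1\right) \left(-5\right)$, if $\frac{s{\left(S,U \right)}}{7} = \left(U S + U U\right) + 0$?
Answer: $-10$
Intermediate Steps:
$j = 15$ ($j = \left(-2 + 7\right) \left(-1 + 4\right) = 5 \cdot 3 = 15$)
$s{\left(S,U \right)} = 7 U^{2} + 7 S U$ ($s{\left(S,U \right)} = 7 \left(\left(U S + U U\right) + 0\right) = 7 \left(\left(S U + U^{2}\right) + 0\right) = 7 \left(\left(U^{2} + S U\right) + 0\right) = 7 \left(U^{2} + S U\right) = 7 U^{2} + 7 S U$)
$j + \left(\left(s{\left(0,0 \right)} + 6\right) - 1\right) \left(-5\right) = 15 + \left(\left(7 \cdot 0 \left(0 + 0\right) + 6\right) - 1\right) \left(-5\right) = 15 + \left(\left(7 \cdot 0 \cdot 0 + 6\right) - 1\right) \left(-5\right) = 15 + \left(\left(0 + 6\right) - 1\right) \left(-5\right) = 15 + \left(6 - 1\right) \left(-5\right) = 15 + 5 \left(-5\right) = 15 - 25 = -10$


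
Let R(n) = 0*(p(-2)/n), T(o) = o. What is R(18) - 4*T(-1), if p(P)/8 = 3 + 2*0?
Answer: 4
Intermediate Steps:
p(P) = 24 (p(P) = 8*(3 + 2*0) = 8*(3 + 0) = 8*3 = 24)
R(n) = 0 (R(n) = 0*(24/n) = 0)
R(18) - 4*T(-1) = 0 - 4*(-1) = 0 + 4 = 4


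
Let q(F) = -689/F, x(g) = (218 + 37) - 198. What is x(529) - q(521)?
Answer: 30386/521 ≈ 58.322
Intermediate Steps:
x(g) = 57 (x(g) = 255 - 198 = 57)
x(529) - q(521) = 57 - (-689)/521 = 57 - 1*(-689/521) = 57 + 689/521 = 30386/521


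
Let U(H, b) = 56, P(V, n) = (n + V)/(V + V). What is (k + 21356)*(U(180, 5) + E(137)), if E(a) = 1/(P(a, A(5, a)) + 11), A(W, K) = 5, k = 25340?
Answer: 2066414740/789 ≈ 2.6190e+6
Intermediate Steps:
P(V, n) = (V + n)/(2*V) (P(V, n) = (V + n)/((2*V)) = (V + n)*(1/(2*V)) = (V + n)/(2*V))
E(a) = 1/(11 + (5 + a)/(2*a)) (E(a) = 1/((a + 5)/(2*a) + 11) = 1/((5 + a)/(2*a) + 11) = 1/(11 + (5 + a)/(2*a)))
(k + 21356)*(U(180, 5) + E(137)) = (25340 + 21356)*(56 + 2*137/(5 + 23*137)) = 46696*(56 + 2*137/(5 + 3151)) = 46696*(56 + 2*137/3156) = 46696*(56 + 2*137*(1/3156)) = 46696*(56 + 137/1578) = 46696*(88505/1578) = 2066414740/789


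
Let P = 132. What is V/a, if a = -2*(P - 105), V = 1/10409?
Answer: -1/562086 ≈ -1.7791e-6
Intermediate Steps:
V = 1/10409 ≈ 9.6071e-5
a = -54 (a = -2*(132 - 105) = -2*27 = -54)
V/a = (1/10409)/(-54) = (1/10409)*(-1/54) = -1/562086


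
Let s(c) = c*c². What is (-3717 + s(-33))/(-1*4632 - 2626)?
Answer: 19827/3629 ≈ 5.4635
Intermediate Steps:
s(c) = c³
(-3717 + s(-33))/(-1*4632 - 2626) = (-3717 + (-33)³)/(-1*4632 - 2626) = (-3717 - 35937)/(-4632 - 2626) = -39654/(-7258) = -39654*(-1/7258) = 19827/3629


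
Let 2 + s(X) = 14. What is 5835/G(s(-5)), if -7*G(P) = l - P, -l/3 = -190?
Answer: -13615/186 ≈ -73.199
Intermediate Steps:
l = 570 (l = -3*(-190) = 570)
s(X) = 12 (s(X) = -2 + 14 = 12)
G(P) = -570/7 + P/7 (G(P) = -(570 - P)/7 = -570/7 + P/7)
5835/G(s(-5)) = 5835/(-570/7 + (1/7)*12) = 5835/(-570/7 + 12/7) = 5835/(-558/7) = 5835*(-7/558) = -13615/186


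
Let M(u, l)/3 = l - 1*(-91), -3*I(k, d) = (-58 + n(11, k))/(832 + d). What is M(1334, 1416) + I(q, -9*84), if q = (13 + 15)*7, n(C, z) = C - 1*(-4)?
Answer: 1030831/228 ≈ 4521.2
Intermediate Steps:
n(C, z) = 4 + C (n(C, z) = C + 4 = 4 + C)
q = 196 (q = 28*7 = 196)
I(k, d) = 43/(3*(832 + d)) (I(k, d) = -(-58 + (4 + 11))/(3*(832 + d)) = -(-58 + 15)/(3*(832 + d)) = -(-43)/(3*(832 + d)) = 43/(3*(832 + d)))
M(u, l) = 273 + 3*l (M(u, l) = 3*(l - 1*(-91)) = 3*(l + 91) = 3*(91 + l) = 273 + 3*l)
M(1334, 1416) + I(q, -9*84) = (273 + 3*1416) + 43/(3*(832 - 9*84)) = (273 + 4248) + 43/(3*(832 - 756)) = 4521 + (43/3)/76 = 4521 + (43/3)*(1/76) = 4521 + 43/228 = 1030831/228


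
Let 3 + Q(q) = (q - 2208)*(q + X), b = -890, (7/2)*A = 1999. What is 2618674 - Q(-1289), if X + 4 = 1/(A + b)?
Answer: -4247395487/2232 ≈ -1.9030e+6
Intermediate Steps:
A = 3998/7 (A = (2/7)*1999 = 3998/7 ≈ 571.14)
X = -8935/2232 (X = -4 + 1/(3998/7 - 890) = -4 + 1/(-2232/7) = -4 - 7/2232 = -8935/2232 ≈ -4.0031)
Q(q) = -3 + (-2208 + q)*(-8935/2232 + q) (Q(q) = -3 + (q - 2208)*(q - 8935/2232) = -3 + (-2208 + q)*(-8935/2232 + q))
2618674 - Q(-1289) = 2618674 - (821741/93 + (-1289)**2 - 4937191/2232*(-1289)) = 2618674 - (821741/93 + 1661521 + 6364039199/2232) = 2618674 - 1*10092275855/2232 = 2618674 - 10092275855/2232 = -4247395487/2232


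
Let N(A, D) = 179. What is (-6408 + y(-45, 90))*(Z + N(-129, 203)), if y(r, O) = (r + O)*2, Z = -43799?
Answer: 275591160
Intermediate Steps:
y(r, O) = 2*O + 2*r (y(r, O) = (O + r)*2 = 2*O + 2*r)
(-6408 + y(-45, 90))*(Z + N(-129, 203)) = (-6408 + (2*90 + 2*(-45)))*(-43799 + 179) = (-6408 + (180 - 90))*(-43620) = (-6408 + 90)*(-43620) = -6318*(-43620) = 275591160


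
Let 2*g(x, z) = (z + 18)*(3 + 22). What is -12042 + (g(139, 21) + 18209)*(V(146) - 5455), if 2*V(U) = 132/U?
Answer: -7445488829/73 ≈ -1.0199e+8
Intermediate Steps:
g(x, z) = 225 + 25*z/2 (g(x, z) = ((z + 18)*(3 + 22))/2 = ((18 + z)*25)/2 = (450 + 25*z)/2 = 225 + 25*z/2)
V(U) = 66/U (V(U) = (132/U)/2 = 66/U)
-12042 + (g(139, 21) + 18209)*(V(146) - 5455) = -12042 + ((225 + (25/2)*21) + 18209)*(66/146 - 5455) = -12042 + ((225 + 525/2) + 18209)*(66*(1/146) - 5455) = -12042 + (975/2 + 18209)*(33/73 - 5455) = -12042 + (37393/2)*(-398182/73) = -12042 - 7444609763/73 = -7445488829/73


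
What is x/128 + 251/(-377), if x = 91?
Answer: 2179/48256 ≈ 0.045155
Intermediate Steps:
x/128 + 251/(-377) = 91/128 + 251/(-377) = 91*(1/128) + 251*(-1/377) = 91/128 - 251/377 = 2179/48256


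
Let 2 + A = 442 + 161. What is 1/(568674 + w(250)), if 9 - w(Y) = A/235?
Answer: 235/133639904 ≈ 1.7585e-6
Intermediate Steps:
A = 601 (A = -2 + (442 + 161) = -2 + 603 = 601)
w(Y) = 1514/235 (w(Y) = 9 - 601/235 = 1514/235)
1/(568674 + w(250)) = 1/(568674 + 1514/235) = 1/(133639904/235) = 235/133639904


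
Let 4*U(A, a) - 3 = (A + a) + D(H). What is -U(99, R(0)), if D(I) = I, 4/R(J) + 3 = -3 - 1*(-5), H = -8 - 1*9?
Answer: -81/4 ≈ -20.250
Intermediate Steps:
H = -17 (H = -8 - 9 = -17)
R(J) = -4 (R(J) = 4/(-3 + (-3 - 1*(-5))) = 4/(-3 + (-3 + 5)) = 4/(-3 + 2) = 4/(-1) = 4*(-1) = -4)
U(A, a) = -7/2 + A/4 + a/4 (U(A, a) = ¾ + ((A + a) - 17)/4 = ¾ + (-17 + A + a)/4 = ¾ + (-17/4 + A/4 + a/4) = -7/2 + A/4 + a/4)
-U(99, R(0)) = -(-7/2 + (¼)*99 + (¼)*(-4)) = -(-7/2 + 99/4 - 1) = -1*81/4 = -81/4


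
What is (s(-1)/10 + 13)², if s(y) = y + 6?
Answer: 729/4 ≈ 182.25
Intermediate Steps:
s(y) = 6 + y
(s(-1)/10 + 13)² = ((6 - 1)/10 + 13)² = (5*(⅒) + 13)² = (½ + 13)² = (27/2)² = 729/4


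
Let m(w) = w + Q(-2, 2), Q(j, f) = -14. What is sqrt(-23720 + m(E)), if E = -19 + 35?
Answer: I*sqrt(23718) ≈ 154.01*I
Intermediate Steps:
E = 16
m(w) = -14 + w (m(w) = w - 14 = -14 + w)
sqrt(-23720 + m(E)) = sqrt(-23720 + (-14 + 16)) = sqrt(-23720 + 2) = sqrt(-23718) = I*sqrt(23718)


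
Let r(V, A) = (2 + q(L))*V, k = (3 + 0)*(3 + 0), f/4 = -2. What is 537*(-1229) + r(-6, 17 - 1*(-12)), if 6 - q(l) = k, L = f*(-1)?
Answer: -659967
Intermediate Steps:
f = -8 (f = 4*(-2) = -8)
L = 8 (L = -8*(-1) = 8)
k = 9 (k = 3*3 = 9)
q(l) = -3 (q(l) = 6 - 1*9 = 6 - 9 = -3)
r(V, A) = -V (r(V, A) = (2 - 3)*V = -V)
537*(-1229) + r(-6, 17 - 1*(-12)) = 537*(-1229) - 1*(-6) = -659973 + 6 = -659967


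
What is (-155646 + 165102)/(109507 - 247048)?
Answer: -3152/45847 ≈ -0.068750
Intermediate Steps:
(-155646 + 165102)/(109507 - 247048) = 9456/(-137541) = 9456*(-1/137541) = -3152/45847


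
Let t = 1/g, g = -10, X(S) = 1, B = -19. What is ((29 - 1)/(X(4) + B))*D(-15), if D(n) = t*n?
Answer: -7/3 ≈ -2.3333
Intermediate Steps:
t = -⅒ (t = 1/(-10) = -⅒ ≈ -0.10000)
D(n) = -n/10
((29 - 1)/(X(4) + B))*D(-15) = ((29 - 1)/(1 - 19))*(-⅒*(-15)) = (28/(-18))*(3/2) = (28*(-1/18))*(3/2) = -14/9*3/2 = -7/3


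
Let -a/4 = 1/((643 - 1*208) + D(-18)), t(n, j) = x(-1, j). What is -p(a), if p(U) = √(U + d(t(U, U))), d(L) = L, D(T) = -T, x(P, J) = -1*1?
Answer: -I*√207021/453 ≈ -1.0044*I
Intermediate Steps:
x(P, J) = -1
t(n, j) = -1
a = -4/453 (a = -4/((643 - 1*208) - 1*(-18)) = -4/((643 - 208) + 18) = -4/(435 + 18) = -4/453 ≈ -0.0088300)
p(U) = √(-1 + U) (p(U) = √(U - 1) = √(-1 + U))
-p(a) = -√(-1 - 4/453) = -√(-457/453) = -I*√207021/453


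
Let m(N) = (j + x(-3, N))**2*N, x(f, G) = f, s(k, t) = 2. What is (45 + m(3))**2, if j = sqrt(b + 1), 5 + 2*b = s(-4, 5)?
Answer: 19233/4 - 1269*I*sqrt(2) ≈ 4808.3 - 1794.6*I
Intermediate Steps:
b = -3/2 (b = -5/2 + (1/2)*2 = -5/2 + 1 = -3/2 ≈ -1.5000)
j = I*sqrt(2)/2 (j = sqrt(-3/2 + 1) = sqrt(-1/2) = I*sqrt(2)/2 ≈ 0.70711*I)
m(N) = N*(-3 + I*sqrt(2)/2)**2 (m(N) = (I*sqrt(2)/2 - 3)**2*N = (-3 + I*sqrt(2)/2)**2*N = N*(-3 + I*sqrt(2)/2)**2)
(45 + m(3))**2 = (45 + (1/4)*3*(6 - I*sqrt(2))**2)**2 = (45 + 3*(6 - I*sqrt(2))**2/4)**2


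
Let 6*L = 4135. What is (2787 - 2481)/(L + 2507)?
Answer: 1836/19177 ≈ 0.095740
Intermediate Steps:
L = 4135/6 (L = (⅙)*4135 = 4135/6 ≈ 689.17)
(2787 - 2481)/(L + 2507) = (2787 - 2481)/(4135/6 + 2507) = 306/(19177/6) = 306*(6/19177) = 1836/19177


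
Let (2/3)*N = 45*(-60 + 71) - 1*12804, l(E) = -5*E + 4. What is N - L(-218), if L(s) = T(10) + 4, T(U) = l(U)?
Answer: -36843/2 ≈ -18422.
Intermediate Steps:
l(E) = 4 - 5*E
T(U) = 4 - 5*U
L(s) = -42 (L(s) = (4 - 5*10) + 4 = (4 - 50) + 4 = -46 + 4 = -42)
N = -36927/2 (N = 3*(45*(-60 + 71) - 1*12804)/2 = 3*(45*11 - 12804)/2 = 3*(495 - 12804)/2 = (3/2)*(-12309) = -36927/2 ≈ -18464.)
N - L(-218) = -36927/2 - 1*(-42) = -36927/2 + 42 = -36843/2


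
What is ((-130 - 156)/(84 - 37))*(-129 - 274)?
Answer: 115258/47 ≈ 2452.3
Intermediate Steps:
((-130 - 156)/(84 - 37))*(-129 - 274) = -286/47*(-403) = 115258/47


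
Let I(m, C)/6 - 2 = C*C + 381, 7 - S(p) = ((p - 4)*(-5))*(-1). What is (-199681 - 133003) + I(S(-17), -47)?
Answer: -317132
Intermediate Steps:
S(p) = 27 - 5*p (S(p) = 7 - (p - 4)*(-5)*(-1) = 7 - (-4 + p)*(-5)*(-1) = 7 - (20 - 5*p)*(-1) = 7 - (-20 + 5*p) = 7 + (20 - 5*p) = 27 - 5*p)
I(m, C) = 2298 + 6*C² (I(m, C) = 12 + 6*(C*C + 381) = 12 + 6*(C² + 381) = 12 + 6*(381 + C²) = 12 + (2286 + 6*C²) = 2298 + 6*C²)
(-199681 - 133003) + I(S(-17), -47) = (-199681 - 133003) + (2298 + 6*(-47)²) = -332684 + (2298 + 6*2209) = -332684 + (2298 + 13254) = -332684 + 15552 = -317132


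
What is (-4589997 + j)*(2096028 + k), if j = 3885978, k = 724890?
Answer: -1985979869442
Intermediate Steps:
(-4589997 + j)*(2096028 + k) = (-4589997 + 3885978)*(2096028 + 724890) = -704019*2820918 = -1985979869442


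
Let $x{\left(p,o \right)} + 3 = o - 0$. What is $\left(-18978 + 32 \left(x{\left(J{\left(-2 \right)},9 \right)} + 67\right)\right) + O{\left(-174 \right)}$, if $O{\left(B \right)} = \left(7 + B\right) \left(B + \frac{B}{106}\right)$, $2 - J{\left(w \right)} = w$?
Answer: $\frac{672577}{53} \approx 12690.0$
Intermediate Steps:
$J{\left(w \right)} = 2 - w$
$x{\left(p,o \right)} = -3 + o$ ($x{\left(p,o \right)} = -3 + \left(o - 0\right) = -3 + \left(o + 0\right) = -3 + o$)
$O{\left(B \right)} = \frac{107 B \left(7 + B\right)}{106}$ ($O{\left(B \right)} = \left(7 + B\right) \left(B + B \frac{1}{106}\right) = \left(7 + B\right) \left(B + \frac{B}{106}\right) = \left(7 + B\right) \frac{107 B}{106} = \frac{107 B \left(7 + B\right)}{106}$)
$\left(-18978 + 32 \left(x{\left(J{\left(-2 \right)},9 \right)} + 67\right)\right) + O{\left(-174 \right)} = \left(-18978 + 32 \left(\left(-3 + 9\right) + 67\right)\right) + \frac{107}{106} \left(-174\right) \left(7 - 174\right) = \left(-18978 + 32 \left(6 + 67\right)\right) + \frac{107}{106} \left(-174\right) \left(-167\right) = \left(-18978 + 32 \cdot 73\right) + \frac{1554603}{53} = \left(-18978 + 2336\right) + \frac{1554603}{53} = -16642 + \frac{1554603}{53} = \frac{672577}{53}$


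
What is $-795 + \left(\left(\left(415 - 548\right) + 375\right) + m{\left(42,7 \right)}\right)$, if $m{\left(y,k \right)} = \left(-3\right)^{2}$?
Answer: $-544$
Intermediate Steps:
$m{\left(y,k \right)} = 9$
$-795 + \left(\left(\left(415 - 548\right) + 375\right) + m{\left(42,7 \right)}\right) = -795 + \left(\left(\left(415 - 548\right) + 375\right) + 9\right) = -795 + \left(\left(-133 + 375\right) + 9\right) = -795 + \left(242 + 9\right) = -795 + 251 = -544$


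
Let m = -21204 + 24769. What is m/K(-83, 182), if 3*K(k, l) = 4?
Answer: 10695/4 ≈ 2673.8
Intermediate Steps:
m = 3565
K(k, l) = 4/3 (K(k, l) = (1/3)*4 = 4/3)
m/K(-83, 182) = 3565/(4/3) = 3565*(3/4) = 10695/4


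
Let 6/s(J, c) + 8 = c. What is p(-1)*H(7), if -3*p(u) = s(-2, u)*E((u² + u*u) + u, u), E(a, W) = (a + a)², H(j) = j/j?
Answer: 8/9 ≈ 0.88889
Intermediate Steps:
s(J, c) = 6/(-8 + c)
H(j) = 1
E(a, W) = 4*a² (E(a, W) = (2*a)² = 4*a²)
p(u) = -8*(u + 2*u²)²/(-8 + u) (p(u) = -6/(-8 + u)*4*((u² + u*u) + u)²/3 = -6/(-8 + u)*4*((u² + u²) + u)²/3 = -6/(-8 + u)*4*(2*u² + u)²/3 = -6/(-8 + u)*4*(u + 2*u²)²/3 = -8*(u + 2*u²)²/(-8 + u))
p(-1)*H(7) = -8*(-1)²*(1 + 2*(-1))²/(-8 - 1)*1 = -8*1*(1 - 2)²/(-9)*1 = -8*1*(-1)²*(-⅑)*1 = -8*1*1*(-⅑)*1 = (8/9)*1 = 8/9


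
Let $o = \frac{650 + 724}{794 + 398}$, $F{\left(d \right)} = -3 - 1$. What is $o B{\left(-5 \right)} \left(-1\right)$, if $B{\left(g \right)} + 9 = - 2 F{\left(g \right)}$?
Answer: $\frac{687}{596} \approx 1.1527$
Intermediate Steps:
$F{\left(d \right)} = -4$
$B{\left(g \right)} = -1$ ($B{\left(g \right)} = -9 - -8 = -9 + 8 = -1$)
$o = \frac{687}{596}$ ($o = \frac{1374}{1192} = 1374 \cdot \frac{1}{1192} = \frac{687}{596} \approx 1.1527$)
$o B{\left(-5 \right)} \left(-1\right) = \frac{687 \left(\left(-1\right) \left(-1\right)\right)}{596} = \frac{687}{596} \cdot 1 = \frac{687}{596}$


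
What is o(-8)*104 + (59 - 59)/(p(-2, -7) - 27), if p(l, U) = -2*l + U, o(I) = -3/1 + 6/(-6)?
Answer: -416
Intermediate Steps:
o(I) = -4 (o(I) = -3*1 + 6*(-⅙) = -3 - 1 = -4)
p(l, U) = U - 2*l
o(-8)*104 + (59 - 59)/(p(-2, -7) - 27) = -4*104 + (59 - 59)/((-7 - 2*(-2)) - 27) = -416 + 0/((-7 + 4) - 27) = -416 + 0/(-3 - 27) = -416 + 0/(-30) = -416 + 0*(-1/30) = -416 + 0 = -416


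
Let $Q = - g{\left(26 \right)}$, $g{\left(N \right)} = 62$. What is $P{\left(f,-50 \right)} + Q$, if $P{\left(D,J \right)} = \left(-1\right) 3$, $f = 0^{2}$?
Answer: $-65$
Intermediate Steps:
$f = 0$
$Q = -62$ ($Q = \left(-1\right) 62 = -62$)
$P{\left(D,J \right)} = -3$
$P{\left(f,-50 \right)} + Q = -3 - 62 = -65$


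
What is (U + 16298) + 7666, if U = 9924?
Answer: 33888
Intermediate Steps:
(U + 16298) + 7666 = (9924 + 16298) + 7666 = 26222 + 7666 = 33888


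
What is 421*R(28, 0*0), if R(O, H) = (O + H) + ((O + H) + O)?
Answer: 35364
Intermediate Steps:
R(O, H) = 2*H + 3*O (R(O, H) = (H + O) + ((H + O) + O) = (H + O) + (H + 2*O) = 2*H + 3*O)
421*R(28, 0*0) = 421*(2*(0*0) + 3*28) = 421*(2*0 + 84) = 421*(0 + 84) = 421*84 = 35364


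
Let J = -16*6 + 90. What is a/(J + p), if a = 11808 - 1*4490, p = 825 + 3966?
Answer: 7318/4785 ≈ 1.5294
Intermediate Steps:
p = 4791
a = 7318 (a = 11808 - 4490 = 7318)
J = -6 (J = -96 + 90 = -6)
a/(J + p) = 7318/(-6 + 4791) = 7318/4785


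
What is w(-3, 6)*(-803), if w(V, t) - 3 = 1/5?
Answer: -12848/5 ≈ -2569.6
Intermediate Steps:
w(V, t) = 16/5 (w(V, t) = 3 + 1/5 = 3 + ⅕ = 16/5)
w(-3, 6)*(-803) = (16/5)*(-803) = -12848/5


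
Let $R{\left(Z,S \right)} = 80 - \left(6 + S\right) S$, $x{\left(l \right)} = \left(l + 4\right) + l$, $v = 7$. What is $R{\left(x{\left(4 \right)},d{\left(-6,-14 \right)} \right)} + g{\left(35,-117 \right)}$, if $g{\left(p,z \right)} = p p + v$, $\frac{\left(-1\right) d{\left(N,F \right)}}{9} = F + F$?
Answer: $-63704$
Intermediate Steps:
$d{\left(N,F \right)} = - 18 F$ ($d{\left(N,F \right)} = - 9 \left(F + F\right) = - 9 \cdot 2 F = - 18 F$)
$x{\left(l \right)} = 4 + 2 l$ ($x{\left(l \right)} = \left(4 + l\right) + l = 4 + 2 l$)
$g{\left(p,z \right)} = 7 + p^{2}$ ($g{\left(p,z \right)} = p p + 7 = p^{2} + 7 = 7 + p^{2}$)
$R{\left(Z,S \right)} = 80 - S \left(6 + S\right)$
$R{\left(x{\left(4 \right)},d{\left(-6,-14 \right)} \right)} + g{\left(35,-117 \right)} = \left(80 - \left(\left(-18\right) \left(-14\right)\right)^{2} - 6 \left(\left(-18\right) \left(-14\right)\right)\right) + \left(7 + 35^{2}\right) = \left(80 - 252^{2} - 1512\right) + \left(7 + 1225\right) = \left(80 - 63504 - 1512\right) + 1232 = -64936 + 1232 = -63704$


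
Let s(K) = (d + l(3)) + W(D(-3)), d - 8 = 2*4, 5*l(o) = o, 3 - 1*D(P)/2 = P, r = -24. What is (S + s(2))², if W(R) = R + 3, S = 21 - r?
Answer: 146689/25 ≈ 5867.6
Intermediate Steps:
D(P) = 6 - 2*P
S = 45 (S = 21 - 1*(-24) = 21 + 24 = 45)
W(R) = 3 + R
l(o) = o/5
d = 16 (d = 8 + 2*4 = 8 + 8 = 16)
s(K) = 158/5 (s(K) = (16 + (⅕)*3) + (3 + (6 - 2*(-3))) = (16 + ⅗) + (3 + (6 + 6)) = 83/5 + (3 + 12) = 83/5 + 15 = 158/5)
(S + s(2))² = (45 + 158/5)² = (383/5)² = 146689/25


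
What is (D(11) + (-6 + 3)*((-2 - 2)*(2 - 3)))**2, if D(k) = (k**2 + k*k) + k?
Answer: 58081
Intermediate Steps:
D(k) = k + 2*k**2 (D(k) = (k**2 + k**2) + k = 2*k**2 + k = k + 2*k**2)
(D(11) + (-6 + 3)*((-2 - 2)*(2 - 3)))**2 = (11*(1 + 2*11) + (-6 + 3)*((-2 - 2)*(2 - 3)))**2 = (11*(1 + 22) - (-12)*(-1))**2 = (11*23 - 3*4)**2 = (253 - 12)**2 = 241**2 = 58081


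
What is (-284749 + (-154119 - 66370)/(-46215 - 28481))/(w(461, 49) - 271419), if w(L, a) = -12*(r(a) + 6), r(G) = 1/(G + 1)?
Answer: 531734770375/506982741576 ≈ 1.0488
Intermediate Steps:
r(G) = 1/(1 + G)
w(L, a) = -72 - 12/(1 + a) (w(L, a) = -12*(1/(1 + a) + 6) = -12*(6 + 1/(1 + a)) = -72 - 12/(1 + a))
(-284749 + (-154119 - 66370)/(-46215 - 28481))/(w(461, 49) - 271419) = (-284749 + (-154119 - 66370)/(-46215 - 28481))/(12*(-7 - 6*49)/(1 + 49) - 271419) = (-284749 - 220489/(-74696))/(12*(-7 - 294)/50 - 271419) = (-284749 - 220489*(-1/74696))/(12*(1/50)*(-301) - 271419) = (-284749 + 220489/74696)/(-1806/25 - 271419) = -21269390815/(74696*(-6787281/25)) = -21269390815/74696*(-25/6787281) = 531734770375/506982741576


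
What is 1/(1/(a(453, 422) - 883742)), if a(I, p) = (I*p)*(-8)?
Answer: -2413070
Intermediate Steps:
a(I, p) = -8*I*p
1/(1/(a(453, 422) - 883742)) = 1/(1/(-8*453*422 - 883742)) = 1/(1/(-1529328 - 883742)) = 1/(1/(-2413070)) = 1/(-1/2413070) = -2413070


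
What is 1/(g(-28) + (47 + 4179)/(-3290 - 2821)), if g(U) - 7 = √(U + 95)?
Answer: -235585161/1015889906 + 37344321*√67/1015889906 ≈ 0.068995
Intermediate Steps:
g(U) = 7 + √(95 + U) (g(U) = 7 + √(U + 95) = 7 + √(95 + U))
1/(g(-28) + (47 + 4179)/(-3290 - 2821)) = 1/((7 + √(95 - 28)) + (47 + 4179)/(-3290 - 2821)) = 1/((7 + √67) + 4226/(-6111)) = 1/((7 + √67) + 4226*(-1/6111)) = 1/((7 + √67) - 4226/6111) = 1/(38551/6111 + √67)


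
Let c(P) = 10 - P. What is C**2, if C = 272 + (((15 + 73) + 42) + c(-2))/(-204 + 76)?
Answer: 300571569/4096 ≈ 73382.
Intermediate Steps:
C = 17337/64 (C = 272 + (((15 + 73) + 42) + (10 - 1*(-2)))/(-204 + 76) = 272 + ((88 + 42) + (10 + 2))/(-128) = 272 + (130 + 12)*(-1/128) = 272 + 142*(-1/128) = 272 - 71/64 = 17337/64 ≈ 270.89)
C**2 = (17337/64)**2 = 300571569/4096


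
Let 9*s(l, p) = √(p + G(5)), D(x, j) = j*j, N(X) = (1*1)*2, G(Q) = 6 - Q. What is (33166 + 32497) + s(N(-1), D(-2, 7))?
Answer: 65663 + 5*√2/9 ≈ 65664.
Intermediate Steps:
N(X) = 2 (N(X) = 1*2 = 2)
D(x, j) = j²
s(l, p) = √(1 + p)/9 (s(l, p) = √(p + (6 - 1*5))/9 = √(p + (6 - 5))/9 = √(p + 1)/9 = √(1 + p)/9)
(33166 + 32497) + s(N(-1), D(-2, 7)) = (33166 + 32497) + √(1 + 7²)/9 = 65663 + √(1 + 49)/9 = 65663 + √50/9 = 65663 + (5*√2)/9 = 65663 + 5*√2/9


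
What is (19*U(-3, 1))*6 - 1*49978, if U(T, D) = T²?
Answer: -48952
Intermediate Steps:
(19*U(-3, 1))*6 - 1*49978 = (19*(-3)²)*6 - 1*49978 = (19*9)*6 - 49978 = 171*6 - 49978 = 1026 - 49978 = -48952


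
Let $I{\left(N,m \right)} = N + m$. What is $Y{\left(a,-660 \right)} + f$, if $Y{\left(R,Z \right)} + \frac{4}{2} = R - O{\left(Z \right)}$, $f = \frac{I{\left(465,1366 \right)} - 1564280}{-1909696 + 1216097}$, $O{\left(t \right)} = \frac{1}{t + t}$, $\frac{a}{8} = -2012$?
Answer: $- \frac{14736471720361}{915550680} \approx -16096.0$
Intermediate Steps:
$a = -16096$ ($a = 8 \left(-2012\right) = -16096$)
$O{\left(t \right)} = \frac{1}{2 t}$
$f = \frac{1562449}{693599}$ ($f = \frac{\left(465 + 1366\right) - 1564280}{-1909696 + 1216097} = \frac{1831 - 1564280}{-693599} = \left(-1562449\right) \left(- \frac{1}{693599}\right) = \frac{1562449}{693599} \approx 2.2527$)
$Y{\left(R,Z \right)} = -2 + R - \frac{1}{2 Z}$ ($Y{\left(R,Z \right)} = -2 + \left(R - \frac{1}{2 Z}\right) = -2 + R - \frac{1}{2 Z}$)
$Y{\left(a,-660 \right)} + f = \left(-2 - 16096 - \frac{1}{2 \left(-660\right)}\right) + \frac{1562449}{693599} = \left(-2 - 16096 - - \frac{1}{1320}\right) + \frac{1562449}{693599} = \left(-2 - 16096 + \frac{1}{1320}\right) + \frac{1562449}{693599} = - \frac{21249359}{1320} + \frac{1562449}{693599} = - \frac{14736471720361}{915550680}$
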